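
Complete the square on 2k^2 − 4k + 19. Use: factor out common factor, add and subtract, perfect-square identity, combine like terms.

2k^2 − 4k + 19
= 2(k^2 − 2k) + 19    [factor out 2 from the k-terms]
= 2(k^2 − 2k + 1 − 1) + 19    [add and subtract 1 inside the bracket]
= 2(k − 1)^2 − 2 + 19    [perfect-square identity]
= 2(k − 1)^2 + 17    [combine constants]

2(k − 1)^2 + 17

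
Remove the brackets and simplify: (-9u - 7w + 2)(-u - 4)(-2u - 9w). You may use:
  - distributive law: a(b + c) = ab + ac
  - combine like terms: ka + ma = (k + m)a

(-9u - 7w + 2)(-u - 4)(-2u - 9w)
= (9u^2 + 36u + 7uw + 28w - 2u - 8)(-2u - 9w)    [distributive law]
= (9u^2 + 34u + 7uw + 28w - 8)(-2u - 9w)    [combine like terms]
= -18u^3 - 81u^2w - 68u^2 - 306uw - 14u^2w - 63uw^2 - 56uw - 252w^2 + 16u + 72w    [distributive law]
= -18u^3 - 95u^2w - 68u^2 - 362uw - 63uw^2 - 252w^2 + 16u + 72w    [combine like terms]

-18u^3 - 95u^2w - 68u^2 - 362uw - 63uw^2 - 252w^2 + 16u + 72w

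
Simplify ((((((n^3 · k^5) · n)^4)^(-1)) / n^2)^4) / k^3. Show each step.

((((((n^3 · k^5) · n)^4)^(-1)) / n^2)^4) / k^3
= ((((((n^3 · k^5) · n)^4)^(-1))^4) / ((n^2)^4)) / k^3    [power of a quotient]
= (((((n^3 · k^5) · n)^4)^(-4)) / ((n^2)^4)) / k^3    [power of a power]
= ((((n^3 · k^5) · n)^(-16)) / ((n^2)^4)) / k^3    [power of a power]
= ((((n^3 · k^5)^(-16)) · (n^(-16))) / ((n^2)^4)) / k^3    [power of a product]
= (((((n^3)^(-16)) · ((k^5)^(-16))) · (n^(-16))) / ((n^2)^4)) / k^3    [power of a product]
= (((n^(-48) · ((k^5)^(-16))) · (n^(-16))) / ((n^2)^4)) / k^3    [power of a power]
= (((n^(-48) · k^(-80)) · (n^(-16))) / ((n^2)^4)) / k^3    [power of a power]
= (((n^(-48) · k^(-80)) · n^(-16)) / n^8) / k^3    [power of a power]
= k^(-83)·n^(-72)    [quotient of powers; product of powers]

k^(-83)·n^(-72)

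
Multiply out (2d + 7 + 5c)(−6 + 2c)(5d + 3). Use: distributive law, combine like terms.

−60d² − 246d + 20cd² − 68cd − 126 − 48c + 50c²d + 30c²

(2d + 7 + 5c)(−6 + 2c)(5d + 3)
= (−12d + 4cd − 42 + 14c − 30c + 10c²)(5d + 3)    [distributive law]
= (−12d + 4cd − 42 − 16c + 10c²)(5d + 3)    [combine like terms]
= −60d² − 36d + 20cd² + 12cd − 210d − 126 − 80cd − 48c + 50c²d + 30c²    [distributive law]
= −60d² − 246d + 20cd² − 68cd − 126 − 48c + 50c²d + 30c²    [combine like terms]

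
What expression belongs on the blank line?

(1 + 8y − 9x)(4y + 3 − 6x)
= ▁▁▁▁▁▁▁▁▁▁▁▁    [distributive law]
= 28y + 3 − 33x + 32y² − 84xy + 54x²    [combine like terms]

By distributive law:

4y + 3 − 6x + 32y² + 24y − 48xy − 36xy − 27x + 54x²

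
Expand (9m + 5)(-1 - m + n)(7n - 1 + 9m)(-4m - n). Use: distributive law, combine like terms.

(9m + 5)(-1 - m + n)(7n - 1 + 9m)(-4m - n)
= (-9m - 9m² + 9mn - 5 - 5m + 5n)(7n - 1 + 9m)(-4m - n)    [distributive law]
= (-14m - 9m² + 9mn - 5 + 5n)(7n - 1 + 9m)(-4m - n)    [combine like terms]
= (-98mn + 14m - 126m² - 63m²n + 9m² - 81m³ + 63mn² - 9mn + 81m²n - 35n + 5 - 45m + 35n² - 5n + 45mn)(-4m - n)    [distributive law]
= (-62mn - 31m - 117m² + 18m²n - 81m³ + 63mn² - 40n + 5 + 35n²)(-4m - n)    [combine like terms]
= 248m²n + 62mn² + 124m² + 31mn + 468m³ + 117m²n - 72m³n - 18m²n² + 324m⁴ + 81m³n - 252m²n² - 63mn³ + 160mn + 40n² - 20m - 5n - 140mn² - 35n³    [distributive law]
= 365m²n - 78mn² + 124m² + 191mn + 468m³ + 9m³n - 270m²n² + 324m⁴ - 63mn³ + 40n² - 20m - 5n - 35n³    [combine like terms]

365m²n - 78mn² + 124m² + 191mn + 468m³ + 9m³n - 270m²n² + 324m⁴ - 63mn³ + 40n² - 20m - 5n - 35n³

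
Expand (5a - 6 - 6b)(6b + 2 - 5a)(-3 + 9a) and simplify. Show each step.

-612ab + 540a²b - 228a + 435a² - 225a³ + 144b + 36 + 108b² - 324ab²

(5a - 6 - 6b)(6b + 2 - 5a)(-3 + 9a)
= (30ab + 10a - 25a² - 36b - 12 + 30a - 36b² - 12b + 30ab)(-3 + 9a)    [distributive law]
= (60ab + 40a - 25a² - 48b - 12 - 36b²)(-3 + 9a)    [combine like terms]
= -180ab + 540a²b - 120a + 360a² + 75a² - 225a³ + 144b - 432ab + 36 - 108a + 108b² - 324ab²    [distributive law]
= -612ab + 540a²b - 228a + 435a² - 225a³ + 144b + 36 + 108b² - 324ab²    [combine like terms]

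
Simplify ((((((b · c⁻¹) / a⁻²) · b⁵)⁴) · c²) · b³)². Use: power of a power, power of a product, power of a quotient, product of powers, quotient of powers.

a¹⁶b⁵⁴c⁻⁴

((((((b · c⁻¹) / a⁻²) · b⁵)⁴) · c²) · b³)²
= ((((((b · c⁻¹) / a⁻²) · b⁵)⁴) · c²)²) · ((b³)²)    [power of a product]
= ((((((b · c⁻¹) / a⁻²) · b⁵)⁴)²) · ((c²)²)) · ((b³)²)    [power of a product]
= (((((b · c⁻¹) / a⁻²) · b⁵)⁸) · ((c²)²)) · ((b³)²)    [power of a power]
= (((((b · c⁻¹) / a⁻²)⁸) · ((b⁵)⁸)) · ((c²)²)) · ((b³)²)    [power of a product]
= (((((b · c⁻¹)⁸) / ((a⁻²)⁸)) · ((b⁵)⁸)) · ((c²)²)) · ((b³)²)    [power of a quotient]
= (((((b⁸) · ((c⁻¹)⁸)) / ((a⁻²)⁸)) · ((b⁵)⁸)) · ((c²)²)) · ((b³)²)    [power of a product]
= ((((b⁸ · c⁻⁸) / ((a⁻²)⁸)) · ((b⁵)⁸)) · ((c²)²)) · ((b³)²)    [power of a power]
= ((((b⁸ · c⁻⁸) / a⁻¹⁶) · ((b⁵)⁸)) · ((c²)²)) · ((b³)²)    [power of a power]
= ((((b⁸ · c⁻⁸) / a⁻¹⁶) · b⁴⁰) · ((c²)²)) · ((b³)²)    [power of a power]
= ((((b⁸ · c⁻⁸) / a⁻¹⁶) · b⁴⁰) · c⁴) · ((b³)²)    [power of a power]
= ((((b⁸ · c⁻⁸) / a⁻¹⁶) · b⁴⁰) · c⁴) · b⁶    [power of a power]
= a¹⁶b⁵⁴c⁻⁴    [quotient of powers; product of powers]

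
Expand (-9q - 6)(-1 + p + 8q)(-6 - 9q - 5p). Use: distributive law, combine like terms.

(-9q - 6)(-1 + p + 8q)(-6 - 9q - 5p)
= (9q - 9pq - 72q^2 + 6 - 6p - 48q)(-6 - 9q - 5p)    [distributive law]
= (-39q - 9pq - 72q^2 + 6 - 6p)(-6 - 9q - 5p)    [combine like terms]
= 234q + 351q^2 + 195pq + 54pq + 81pq^2 + 45p^2q + 432q^2 + 648q^3 + 360pq^2 - 36 - 54q - 30p + 36p + 54pq + 30p^2    [distributive law]
= 180q + 783q^2 + 303pq + 441pq^2 + 45p^2q + 648q^3 - 36 + 6p + 30p^2    [combine like terms]

180q + 783q^2 + 303pq + 441pq^2 + 45p^2q + 648q^3 - 36 + 6p + 30p^2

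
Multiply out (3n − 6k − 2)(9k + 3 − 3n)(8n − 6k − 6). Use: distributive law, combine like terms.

(3n − 6k − 2)(9k + 3 − 3n)(8n − 6k − 6)
= (27kn + 9n − 9n^2 − 54k^2 − 18k + 18kn − 18k − 6 + 6n)(8n − 6k − 6)    [distributive law]
= (45kn + 15n − 9n^2 − 54k^2 − 36k − 6)(8n − 6k − 6)    [combine like terms]
= 360kn^2 − 270k^2n − 270kn + 120n^2 − 90kn − 90n − 72n^3 + 54kn^2 + 54n^2 − 432k^2n + 324k^3 + 324k^2 − 288kn + 216k^2 + 216k − 48n + 36k + 36    [distributive law]
= 414kn^2 − 702k^2n − 648kn + 174n^2 − 138n − 72n^3 + 324k^3 + 540k^2 + 252k + 36    [combine like terms]

414kn^2 − 702k^2n − 648kn + 174n^2 − 138n − 72n^3 + 324k^3 + 540k^2 + 252k + 36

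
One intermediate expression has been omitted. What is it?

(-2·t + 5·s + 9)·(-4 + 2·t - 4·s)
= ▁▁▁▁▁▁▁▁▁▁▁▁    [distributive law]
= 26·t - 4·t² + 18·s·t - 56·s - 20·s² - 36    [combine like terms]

Applying distributive law to the line above:

8·t - 4·t² + 8·s·t - 20·s + 10·s·t - 20·s² - 36 + 18·t - 36·s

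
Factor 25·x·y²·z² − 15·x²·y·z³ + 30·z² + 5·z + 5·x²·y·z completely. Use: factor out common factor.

5·z(5·x·y²·z − 3·x²·y·z² + 6·z + 1 + x²·y)

25·x·y²·z² − 15·x²·y·z³ + 30·z² + 5·z + 5·x²·y·z
= 5(5·x·y²·z² − 3·x²·y·z³ + 6·z² + z + x²·y·z)    [factor out 5]
= 5·z(5·x·y²·z − 3·x²·y·z² + 6·z + 1 + x²·y)    [factor out z]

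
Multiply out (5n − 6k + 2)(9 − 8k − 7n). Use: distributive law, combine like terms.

(5n − 6k + 2)(9 − 8k − 7n)
= 45n − 40kn − 35n² − 54k + 48k² + 42kn + 18 − 16k − 14n    [distributive law]
= 31n + 2kn − 35n² − 70k + 48k² + 18    [combine like terms]

31n + 2kn − 35n² − 70k + 48k² + 18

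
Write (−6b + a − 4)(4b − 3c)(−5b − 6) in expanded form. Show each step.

120b^3 + 224b^2 − 90b^2c − 168bc − 20ab^2 − 24ab + 15abc + 18ac + 96b − 72c

(−6b + a − 4)(4b − 3c)(−5b − 6)
= (−24b^2 + 18bc + 4ab − 3ac − 16b + 12c)(−5b − 6)    [distributive law]
= 120b^3 + 144b^2 − 90b^2c − 108bc − 20ab^2 − 24ab + 15abc + 18ac + 80b^2 + 96b − 60bc − 72c    [distributive law]
= 120b^3 + 224b^2 − 90b^2c − 168bc − 20ab^2 − 24ab + 15abc + 18ac + 96b − 72c    [combine like terms]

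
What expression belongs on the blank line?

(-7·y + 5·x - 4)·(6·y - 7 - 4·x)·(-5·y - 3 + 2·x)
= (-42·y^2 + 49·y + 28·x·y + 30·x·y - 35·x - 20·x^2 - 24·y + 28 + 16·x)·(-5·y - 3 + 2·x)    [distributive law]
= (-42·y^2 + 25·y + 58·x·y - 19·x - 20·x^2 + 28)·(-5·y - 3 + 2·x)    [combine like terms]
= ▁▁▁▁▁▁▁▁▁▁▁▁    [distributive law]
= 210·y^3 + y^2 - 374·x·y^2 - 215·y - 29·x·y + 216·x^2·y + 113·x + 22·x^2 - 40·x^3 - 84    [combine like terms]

By distributive law:

210·y^3 + 126·y^2 - 84·x·y^2 - 125·y^2 - 75·y + 50·x·y - 290·x·y^2 - 174·x·y + 116·x^2·y + 95·x·y + 57·x - 38·x^2 + 100·x^2·y + 60·x^2 - 40·x^3 - 140·y - 84 + 56·x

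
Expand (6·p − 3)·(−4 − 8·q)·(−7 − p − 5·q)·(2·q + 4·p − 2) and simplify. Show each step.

−1464·p·q + 576·p² − 648·p + 1680·p²·q + 96·p³ − 96·p·q² + 1056·p²·q² + 192·p³·q + 480·p·q³ + 288·q + 168 − 216·q² − 240·q³

(6·p − 3)·(−4 − 8·q)·(−7 − p − 5·q)·(2·q + 4·p − 2)
= (−24·p − 48·p·q + 12 + 24·q)·(−7 − p − 5·q)·(2·q + 4·p − 2)    [distributive law]
= (168·p + 24·p² + 120·p·q + 336·p·q + 48·p²·q + 240·p·q² − 84 − 12·p − 60·q − 168·q − 24·p·q − 120·q²)·(2·q + 4·p − 2)    [distributive law]
= (156·p + 24·p² + 432·p·q + 48·p²·q + 240·p·q² − 84 − 228·q − 120·q²)·(2·q + 4·p − 2)    [combine like terms]
= 312·p·q + 624·p² − 312·p + 48·p²·q + 96·p³ − 48·p² + 864·p·q² + 1728·p²·q − 864·p·q + 96·p²·q² + 192·p³·q − 96·p²·q + 480·p·q³ + 960·p²·q² − 480·p·q² − 168·q − 336·p + 168 − 456·q² − 912·p·q + 456·q − 240·q³ − 480·p·q² + 240·q²    [distributive law]
= −1464·p·q + 576·p² − 648·p + 1680·p²·q + 96·p³ − 96·p·q² + 1056·p²·q² + 192·p³·q + 480·p·q³ + 288·q + 168 − 216·q² − 240·q³    [combine like terms]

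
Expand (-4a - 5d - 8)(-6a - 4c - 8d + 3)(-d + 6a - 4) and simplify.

(-4a - 5d - 8)(-6a - 4c - 8d + 3)(-d + 6a - 4)
= (24a^2 + 16ac + 32ad - 12a + 30ad + 20cd + 40d^2 - 15d + 48a + 32c + 64d - 24)(-d + 6a - 4)    [distributive law]
= (24a^2 + 16ac + 62ad + 36a + 20cd + 40d^2 + 49d + 32c - 24)(-d + 6a - 4)    [combine like terms]
= -24a^2d + 144a^3 - 96a^2 - 16acd + 96a^2c - 64ac - 62ad^2 + 372a^2d - 248ad - 36ad + 216a^2 - 144a - 20cd^2 + 120acd - 80cd - 40d^3 + 240ad^2 - 160d^2 - 49d^2 + 294ad - 196d - 32cd + 192ac - 128c + 24d - 144a + 96    [distributive law]
= 348a^2d + 144a^3 + 120a^2 + 104acd + 96a^2c + 128ac + 178ad^2 + 10ad - 288a - 20cd^2 - 112cd - 40d^3 - 209d^2 - 172d - 128c + 96    [combine like terms]

348a^2d + 144a^3 + 120a^2 + 104acd + 96a^2c + 128ac + 178ad^2 + 10ad - 288a - 20cd^2 - 112cd - 40d^3 - 209d^2 - 172d - 128c + 96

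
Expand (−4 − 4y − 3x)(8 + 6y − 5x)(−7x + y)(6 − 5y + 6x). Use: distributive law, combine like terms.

(−4 − 4y − 3x)(8 + 6y − 5x)(−7x + y)(6 − 5y + 6x)
= (−32 − 24y + 20x − 32y − 24y^2 + 20xy − 24x − 18xy + 15x^2)(−7x + y)(6 − 5y + 6x)    [distributive law]
= (−32 − 56y − 4x − 24y^2 + 2xy + 15x^2)(−7x + y)(6 − 5y + 6x)    [combine like terms]
= (224x − 32y + 392xy − 56y^2 + 28x^2 − 4xy + 168xy^2 − 24y^3 − 14x^2y + 2xy^2 − 105x^3 + 15x^2y)(6 − 5y + 6x)    [distributive law]
= (224x − 32y + 388xy − 56y^2 + 28x^2 + 170xy^2 − 24y^3 + x^2y − 105x^3)(6 − 5y + 6x)    [combine like terms]
= 1344x − 1120xy + 1344x^2 − 192y + 160y^2 − 192xy + 2328xy − 1940xy^2 + 2328x^2y − 336y^2 + 280y^3 − 336xy^2 + 168x^2 − 140x^2y + 168x^3 + 1020xy^2 − 850xy^3 + 1020x^2y^2 − 144y^3 + 120y^4 − 144xy^3 + 6x^2y − 5x^2y^2 + 6x^3y − 630x^3 + 525x^3y − 630x^4    [distributive law]
= 1344x + 1016xy + 1512x^2 − 192y − 176y^2 − 1256xy^2 + 2194x^2y + 136y^3 − 462x^3 − 994xy^3 + 1015x^2y^2 + 120y^4 + 531x^3y − 630x^4    [combine like terms]

1344x + 1016xy + 1512x^2 − 192y − 176y^2 − 1256xy^2 + 2194x^2y + 136y^3 − 462x^3 − 994xy^3 + 1015x^2y^2 + 120y^4 + 531x^3y − 630x^4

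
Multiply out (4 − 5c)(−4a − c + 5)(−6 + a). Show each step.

116a − 16a^2 + 174c − 149ac − 120 + 20a^2c − 30c^2 + 5ac^2

(4 − 5c)(−4a − c + 5)(−6 + a)
= (−16a − 4c + 20 + 20ac + 5c^2 − 25c)(−6 + a)    [distributive law]
= (−16a − 29c + 20 + 20ac + 5c^2)(−6 + a)    [combine like terms]
= 96a − 16a^2 + 174c − 29ac − 120 + 20a − 120ac + 20a^2c − 30c^2 + 5ac^2    [distributive law]
= 116a − 16a^2 + 174c − 149ac − 120 + 20a^2c − 30c^2 + 5ac^2    [combine like terms]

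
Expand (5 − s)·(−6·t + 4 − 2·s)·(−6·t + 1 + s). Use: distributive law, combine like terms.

180·t^2 − 150·t + 60·s·t + 20 + 6·s − 12·s^2 − 36·s·t^2 − 6·s^2·t + 2·s^3

(5 − s)·(−6·t + 4 − 2·s)·(−6·t + 1 + s)
= (−30·t + 20 − 10·s + 6·s·t − 4·s + 2·s^2)·(−6·t + 1 + s)    [distributive law]
= (−30·t + 20 − 14·s + 6·s·t + 2·s^2)·(−6·t + 1 + s)    [combine like terms]
= 180·t^2 − 30·t − 30·s·t − 120·t + 20 + 20·s + 84·s·t − 14·s − 14·s^2 − 36·s·t^2 + 6·s·t + 6·s^2·t − 12·s^2·t + 2·s^2 + 2·s^3    [distributive law]
= 180·t^2 − 150·t + 60·s·t + 20 + 6·s − 12·s^2 − 36·s·t^2 − 6·s^2·t + 2·s^3    [combine like terms]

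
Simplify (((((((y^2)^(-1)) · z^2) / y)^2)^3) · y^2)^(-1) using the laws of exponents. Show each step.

y^16·z^(-12)

(((((((y^2)^(-1)) · z^2) / y)^2)^3) · y^2)^(-1)
= (((((((y^2)^(-1)) · z^2) / y)^2)^3)^(-1)) · ((y^2)^(-1))    [power of a product]
= ((((((y^2)^(-1)) · z^2) / y)^2)^(-3)) · ((y^2)^(-1))    [power of a power]
= (((((y^2)^(-1)) · z^2) / y)^(-6)) · ((y^2)^(-1))    [power of a power]
= (((((y^2)^(-1)) · z^2)^(-6)) / (y^(-6))) · ((y^2)^(-1))    [power of a quotient]
= (((((y^2)^(-1))^(-6)) · ((z^2)^(-6))) / (y^(-6))) · ((y^2)^(-1))    [power of a product]
= ((((y^2)^6) · ((z^2)^(-6))) / (y^(-6))) · ((y^2)^(-1))    [power of a power]
= ((y^12 · ((z^2)^(-6))) / (y^(-6))) · ((y^2)^(-1))    [power of a power]
= ((y^12 · z^(-12)) / (y^(-6))) · ((y^2)^(-1))    [power of a power]
= ((y^12 · z^(-12)) / y^(-6)) · y^(-2)    [power of a power]
= y^16·z^(-12)    [quotient of powers; product of powers]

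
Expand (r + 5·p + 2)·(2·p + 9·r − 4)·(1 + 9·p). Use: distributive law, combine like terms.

(r + 5·p + 2)·(2·p + 9·r − 4)·(1 + 9·p)
= (2·p·r + 9·r^2 − 4·r + 10·p^2 + 45·p·r − 20·p + 4·p + 18·r − 8)·(1 + 9·p)    [distributive law]
= (47·p·r + 9·r^2 + 14·r + 10·p^2 − 16·p − 8)·(1 + 9·p)    [combine like terms]
= 47·p·r + 423·p^2·r + 9·r^2 + 81·p·r^2 + 14·r + 126·p·r + 10·p^2 + 90·p^3 − 16·p − 144·p^2 − 8 − 72·p    [distributive law]
= 173·p·r + 423·p^2·r + 9·r^2 + 81·p·r^2 + 14·r − 134·p^2 + 90·p^3 − 88·p − 8    [combine like terms]

173·p·r + 423·p^2·r + 9·r^2 + 81·p·r^2 + 14·r − 134·p^2 + 90·p^3 − 88·p − 8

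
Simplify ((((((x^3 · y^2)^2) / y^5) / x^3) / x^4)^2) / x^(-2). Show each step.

y^(-2)

((((((x^3 · y^2)^2) / y^5) / x^3) / x^4)^2) / x^(-2)
= ((((((x^3 · y^2)^2) / y^5) / x^3)^2) / ((x^4)^2)) / x^(-2)    [power of a quotient]
= ((((((x^3 · y^2)^2) / y^5)^2) / ((x^3)^2)) / ((x^4)^2)) / x^(-2)    [power of a quotient]
= ((((((x^3 · y^2)^2)^2) / ((y^5)^2)) / ((x^3)^2)) / ((x^4)^2)) / x^(-2)    [power of a quotient]
= (((((x^3 · y^2)^4) / ((y^5)^2)) / ((x^3)^2)) / ((x^4)^2)) / x^(-2)    [power of a power]
= ((((((x^3)^4) · ((y^2)^4)) / ((y^5)^2)) / ((x^3)^2)) / ((x^4)^2)) / x^(-2)    [power of a product]
= ((((x^12 · ((y^2)^4)) / ((y^5)^2)) / ((x^3)^2)) / ((x^4)^2)) / x^(-2)    [power of a power]
= ((((x^12 · y^8) / ((y^5)^2)) / ((x^3)^2)) / ((x^4)^2)) / x^(-2)    [power of a power]
= ((((x^12 · y^8) / y^10) / ((x^3)^2)) / ((x^4)^2)) / x^(-2)    [power of a power]
= ((((x^12 · y^8) / y^10) / x^6) / ((x^4)^2)) / x^(-2)    [power of a power]
= ((((x^12 · y^8) / y^10) / x^6) / x^8) / x^(-2)    [power of a power]
= y^(-2)    [quotient of powers; product of powers]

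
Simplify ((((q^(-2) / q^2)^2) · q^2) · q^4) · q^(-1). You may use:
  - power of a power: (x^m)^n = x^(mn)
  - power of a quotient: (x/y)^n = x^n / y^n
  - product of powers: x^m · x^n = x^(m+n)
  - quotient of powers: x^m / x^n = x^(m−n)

((((q^(-2) / q^2)^2) · q^2) · q^4) · q^(-1)
= (((((q^(-2))^2) / ((q^2)^2)) · q^2) · q^4) · q^(-1)    [power of a quotient]
= (((q^(-4) / ((q^2)^2)) · q^2) · q^4) · q^(-1)    [power of a power]
= (((q^(-4) / q^4) · q^2) · q^4) · q^(-1)    [power of a power]
= ((q^(-8) · q^2) · q^4) · q^(-1)    [quotient of powers]
= (q^(-6) · q^4) · q^(-1)    [product of powers]
= q^(-2) · q^(-1)    [product of powers]
= q^(-3)    [product of powers]

q^(-3)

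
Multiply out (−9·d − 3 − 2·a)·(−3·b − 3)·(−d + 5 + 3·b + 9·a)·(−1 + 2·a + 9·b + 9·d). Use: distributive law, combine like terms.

1647·b·d² + 2079·a·b·d² + 486·b²·d² − 243·b·d³ + 1575·b·d + 3471·a·b·d + 2025·b²·d + 2457·a·b²·d + 729·b³·d + 960·a²·b·d + 1161·d² + 2079·a·d² − 243·d³ + 279·d + 1014·a·d + 960·a²·d + 333·b + 1014·a·b + 621·b² + 1197·a·b² + 243·b³ + 690·a²·b − 45 − 21·a + 168·a² + 522·a²·b² + 162·a·b³ + 108·a³·b + 108·a³

(−9·d − 3 − 2·a)·(−3·b − 3)·(−d + 5 + 3·b + 9·a)·(−1 + 2·a + 9·b + 9·d)
= (27·b·d + 27·d + 9·b + 9 + 6·a·b + 6·a)·(−d + 5 + 3·b + 9·a)·(−1 + 2·a + 9·b + 9·d)    [distributive law]
= (−27·b·d² + 135·b·d + 81·b²·d + 243·a·b·d − 27·d² + 135·d + 81·b·d + 243·a·d − 9·b·d + 45·b + 27·b² + 81·a·b − 9·d + 45 + 27·b + 81·a − 6·a·b·d + 30·a·b + 18·a·b² + 54·a²·b − 6·a·d + 30·a + 18·a·b + 54·a²)·(−1 + 2·a + 9·b + 9·d)    [distributive law]
= (−27·b·d² + 207·b·d + 81·b²·d + 237·a·b·d − 27·d² + 126·d + 237·a·d + 72·b + 27·b² + 129·a·b + 45 + 111·a + 18·a·b² + 54·a²·b + 54·a²)·(−1 + 2·a + 9·b + 9·d)    [combine like terms]
= 27·b·d² − 54·a·b·d² − 243·b²·d² − 243·b·d³ − 207·b·d + 414·a·b·d + 1863·b²·d + 1863·b·d² − 81·b²·d + 162·a·b²·d + 729·b³·d + 729·b²·d² − 237·a·b·d + 474·a²·b·d + 2133·a·b²·d + 2133·a·b·d² + 27·d² − 54·a·d² − 243·b·d² − 243·d³ − 126·d + 252·a·d + 1134·b·d + 1134·d² − 237·a·d + 474·a²·d + 2133·a·b·d + 2133·a·d² − 72·b + 144·a·b + 648·b² + 648·b·d − 27·b² + 54·a·b² + 243·b³ + 243·b²·d − 129·a·b + 258·a²·b + 1161·a·b² + 1161·a·b·d − 45 + 90·a + 405·b + 405·d − 111·a + 222·a² + 999·a·b + 999·a·d − 18·a·b² + 36·a²·b² + 162·a·b³ + 162·a·b²·d − 54·a²·b + 108·a³·b + 486·a²·b² + 486·a²·b·d − 54·a² + 108·a³ + 486·a²·b + 486·a²·d    [distributive law]
= 1647·b·d² + 2079·a·b·d² + 486·b²·d² − 243·b·d³ + 1575·b·d + 3471·a·b·d + 2025·b²·d + 2457·a·b²·d + 729·b³·d + 960·a²·b·d + 1161·d² + 2079·a·d² − 243·d³ + 279·d + 1014·a·d + 960·a²·d + 333·b + 1014·a·b + 621·b² + 1197·a·b² + 243·b³ + 690·a²·b − 45 − 21·a + 168·a² + 522·a²·b² + 162·a·b³ + 108·a³·b + 108·a³    [combine like terms]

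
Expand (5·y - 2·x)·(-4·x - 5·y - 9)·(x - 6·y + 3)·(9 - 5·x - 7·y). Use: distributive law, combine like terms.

(5·y - 2·x)·(-4·x - 5·y - 9)·(x - 6·y + 3)·(9 - 5·x - 7·y)
= (-20·x·y - 25·y^2 - 45·y + 8·x^2 + 10·x·y + 18·x)·(x - 6·y + 3)·(9 - 5·x - 7·y)    [distributive law]
= (-10·x·y - 25·y^2 - 45·y + 8·x^2 + 18·x)·(x - 6·y + 3)·(9 - 5·x - 7·y)    [combine like terms]
= (-10·x^2·y + 60·x·y^2 - 30·x·y - 25·x·y^2 + 150·y^3 - 75·y^2 - 45·x·y + 270·y^2 - 135·y + 8·x^3 - 48·x^2·y + 24·x^2 + 18·x^2 - 108·x·y + 54·x)·(9 - 5·x - 7·y)    [distributive law]
= (-58·x^2·y + 35·x·y^2 - 183·x·y + 150·y^3 + 195·y^2 - 135·y + 8·x^3 + 42·x^2 + 54·x)·(9 - 5·x - 7·y)    [combine like terms]
= -522·x^2·y + 290·x^3·y + 406·x^2·y^2 + 315·x·y^2 - 175·x^2·y^2 - 245·x·y^3 - 1647·x·y + 915·x^2·y + 1281·x·y^2 + 1350·y^3 - 750·x·y^3 - 1050·y^4 + 1755·y^2 - 975·x·y^2 - 1365·y^3 - 1215·y + 675·x·y + 945·y^2 + 72·x^3 - 40·x^4 - 56·x^3·y + 378·x^2 - 210·x^3 - 294·x^2·y + 486·x - 270·x^2 - 378·x·y    [distributive law]
= 99·x^2·y + 234·x^3·y + 231·x^2·y^2 + 621·x·y^2 - 995·x·y^3 - 1350·x·y - 15·y^3 - 1050·y^4 + 2700·y^2 - 1215·y - 138·x^3 - 40·x^4 + 108·x^2 + 486·x    [combine like terms]

99·x^2·y + 234·x^3·y + 231·x^2·y^2 + 621·x·y^2 - 995·x·y^3 - 1350·x·y - 15·y^3 - 1050·y^4 + 2700·y^2 - 1215·y - 138·x^3 - 40·x^4 + 108·x^2 + 486·x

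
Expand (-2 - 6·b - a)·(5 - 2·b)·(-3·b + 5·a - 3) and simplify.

(-2 - 6·b - a)·(5 - 2·b)·(-3·b + 5·a - 3)
= (-10 + 4·b - 30·b + 12·b^2 - 5·a + 2·a·b)·(-3·b + 5·a - 3)    [distributive law]
= (-10 - 26·b + 12·b^2 - 5·a + 2·a·b)·(-3·b + 5·a - 3)    [combine like terms]
= 30·b - 50·a + 30 + 78·b^2 - 130·a·b + 78·b - 36·b^3 + 60·a·b^2 - 36·b^2 + 15·a·b - 25·a^2 + 15·a - 6·a·b^2 + 10·a^2·b - 6·a·b    [distributive law]
= 108·b - 35·a + 30 + 42·b^2 - 121·a·b - 36·b^3 + 54·a·b^2 - 25·a^2 + 10·a^2·b    [combine like terms]

108·b - 35·a + 30 + 42·b^2 - 121·a·b - 36·b^3 + 54·a·b^2 - 25·a^2 + 10·a^2·b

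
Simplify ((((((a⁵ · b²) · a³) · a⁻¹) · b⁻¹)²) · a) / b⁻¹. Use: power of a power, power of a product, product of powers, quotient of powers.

a¹⁵·b³

((((((a⁵ · b²) · a³) · a⁻¹) · b⁻¹)²) · a) / b⁻¹
= ((((((a⁵ · b²) · a³) · a⁻¹)²) · ((b⁻¹)²)) · a) / b⁻¹    [power of a product]
= ((((((a⁵ · b²) · a³)²) · ((a⁻¹)²)) · ((b⁻¹)²)) · a) / b⁻¹    [power of a product]
= ((((((a⁵ · b²)²) · ((a³)²)) · ((a⁻¹)²)) · ((b⁻¹)²)) · a) / b⁻¹    [power of a product]
= (((((((a⁵)²) · ((b²)²)) · ((a³)²)) · ((a⁻¹)²)) · ((b⁻¹)²)) · a) / b⁻¹    [power of a product]
= (((((a¹⁰ · ((b²)²)) · ((a³)²)) · ((a⁻¹)²)) · ((b⁻¹)²)) · a) / b⁻¹    [power of a power]
= (((((a¹⁰ · b⁴) · ((a³)²)) · ((a⁻¹)²)) · ((b⁻¹)²)) · a) / b⁻¹    [power of a power]
= (((((a¹⁰ · b⁴) · a⁶) · ((a⁻¹)²)) · ((b⁻¹)²)) · a) / b⁻¹    [power of a power]
= (((((a¹⁰ · b⁴) · a⁶) · a⁻²) · ((b⁻¹)²)) · a) / b⁻¹    [power of a power]
= (((((a¹⁰ · b⁴) · a⁶) · a⁻²) · b⁻²) · a) / b⁻¹    [power of a power]
= a¹⁵·b³    [quotient of powers; product of powers]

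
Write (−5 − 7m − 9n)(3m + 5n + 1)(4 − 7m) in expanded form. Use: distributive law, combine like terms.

−53m + 70m^2 − 136n − 10mn − 20 + 147m^3 + 434m^2n − 180n^2 + 315mn^2

(−5 − 7m − 9n)(3m + 5n + 1)(4 − 7m)
= (−15m − 25n − 5 − 21m^2 − 35mn − 7m − 27mn − 45n^2 − 9n)(4 − 7m)    [distributive law]
= (−22m − 34n − 5 − 21m^2 − 62mn − 45n^2)(4 − 7m)    [combine like terms]
= −88m + 154m^2 − 136n + 238mn − 20 + 35m − 84m^2 + 147m^3 − 248mn + 434m^2n − 180n^2 + 315mn^2    [distributive law]
= −53m + 70m^2 − 136n − 10mn − 20 + 147m^3 + 434m^2n − 180n^2 + 315mn^2    [combine like terms]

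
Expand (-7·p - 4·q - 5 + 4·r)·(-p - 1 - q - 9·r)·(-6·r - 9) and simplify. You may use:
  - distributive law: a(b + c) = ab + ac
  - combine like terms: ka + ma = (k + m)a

(-7·p - 4·q - 5 + 4·r)·(-p - 1 - q - 9·r)·(-6·r - 9)
= (7·p^2 + 7·p + 7·p·q + 63·p·r + 4·p·q + 4·q + 4·q^2 + 36·q·r + 5·p + 5 + 5·q + 45·r - 4·p·r - 4·r - 4·q·r - 36·r^2)·(-6·r - 9)    [distributive law]
= (7·p^2 + 12·p + 11·p·q + 59·p·r + 9·q + 4·q^2 + 32·q·r + 5 + 41·r - 36·r^2)·(-6·r - 9)    [combine like terms]
= -42·p^2·r - 63·p^2 - 72·p·r - 108·p - 66·p·q·r - 99·p·q - 354·p·r^2 - 531·p·r - 54·q·r - 81·q - 24·q^2·r - 36·q^2 - 192·q·r^2 - 288·q·r - 30·r - 45 - 246·r^2 - 369·r + 216·r^3 + 324·r^2    [distributive law]
= -42·p^2·r - 63·p^2 - 603·p·r - 108·p - 66·p·q·r - 99·p·q - 354·p·r^2 - 342·q·r - 81·q - 24·q^2·r - 36·q^2 - 192·q·r^2 - 399·r - 45 + 78·r^2 + 216·r^3    [combine like terms]

-42·p^2·r - 63·p^2 - 603·p·r - 108·p - 66·p·q·r - 99·p·q - 354·p·r^2 - 342·q·r - 81·q - 24·q^2·r - 36·q^2 - 192·q·r^2 - 399·r - 45 + 78·r^2 + 216·r^3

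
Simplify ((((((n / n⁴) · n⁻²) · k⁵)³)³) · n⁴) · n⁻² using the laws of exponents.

((((((n / n⁴) · n⁻²) · k⁵)³)³) · n⁴) · n⁻²
= (((((n / n⁴) · n⁻²) · k⁵)⁹) · n⁴) · n⁻²    [power of a power]
= (((((n / n⁴) · n⁻²)⁹) · ((k⁵)⁹)) · n⁴) · n⁻²    [power of a product]
= (((((n / n⁴)⁹) · ((n⁻²)⁹)) · ((k⁵)⁹)) · n⁴) · n⁻²    [power of a product]
= (((((n⁹) / ((n⁴)⁹)) · ((n⁻²)⁹)) · ((k⁵)⁹)) · n⁴) · n⁻²    [power of a quotient]
= ((((n⁹ / n³⁶) · ((n⁻²)⁹)) · ((k⁵)⁹)) · n⁴) · n⁻²    [power of a power]
= (((n⁻²⁷ · ((n⁻²)⁹)) · ((k⁵)⁹)) · n⁴) · n⁻²    [quotient of powers]
= (((n⁻²⁷ · n⁻¹⁸) · ((k⁵)⁹)) · n⁴) · n⁻²    [power of a power]
= ((n⁻⁴⁵ · ((k⁵)⁹)) · n⁴) · n⁻²    [product of powers]
= ((n⁻⁴⁵ · k⁴⁵) · n⁴) · n⁻²    [power of a power]
= k⁴⁵·n⁻⁴³    [product of powers]

k⁴⁵·n⁻⁴³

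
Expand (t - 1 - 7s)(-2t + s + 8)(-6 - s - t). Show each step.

(t - 1 - 7s)(-2t + s + 8)(-6 - s - t)
= (-2t^2 + st + 8t + 2t - s - 8 + 14st - 7s^2 - 56s)(-6 - s - t)    [distributive law]
= (-2t^2 + 15st + 10t - 57s - 8 - 7s^2)(-6 - s - t)    [combine like terms]
= 12t^2 + 2st^2 + 2t^3 - 90st - 15s^2t - 15st^2 - 60t - 10st - 10t^2 + 342s + 57s^2 + 57st + 48 + 8s + 8t + 42s^2 + 7s^3 + 7s^2t    [distributive law]
= 2t^2 - 13st^2 + 2t^3 - 43st - 8s^2t - 52t + 350s + 99s^2 + 48 + 7s^3    [combine like terms]

2t^2 - 13st^2 + 2t^3 - 43st - 8s^2t - 52t + 350s + 99s^2 + 48 + 7s^3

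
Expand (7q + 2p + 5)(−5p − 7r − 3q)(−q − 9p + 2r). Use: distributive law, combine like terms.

230pq² + 379p²q + 373pqr + 7q²r − 98qr² + 21q³ + 90p³ + 106p²r − 28pr² + 160pq + 225p² + 265pr + 5qr − 70r² + 15q²

(7q + 2p + 5)(−5p − 7r − 3q)(−q − 9p + 2r)
= (−35pq − 49qr − 21q² − 10p² − 14pr − 6pq − 25p − 35r − 15q)(−q − 9p + 2r)    [distributive law]
= (−41pq − 49qr − 21q² − 10p² − 14pr − 25p − 35r − 15q)(−q − 9p + 2r)    [combine like terms]
= 41pq² + 369p²q − 82pqr + 49q²r + 441pqr − 98qr² + 21q³ + 189pq² − 42q²r + 10p²q + 90p³ − 20p²r + 14pqr + 126p²r − 28pr² + 25pq + 225p² − 50pr + 35qr + 315pr − 70r² + 15q² + 135pq − 30qr    [distributive law]
= 230pq² + 379p²q + 373pqr + 7q²r − 98qr² + 21q³ + 90p³ + 106p²r − 28pr² + 160pq + 225p² + 265pr + 5qr − 70r² + 15q²    [combine like terms]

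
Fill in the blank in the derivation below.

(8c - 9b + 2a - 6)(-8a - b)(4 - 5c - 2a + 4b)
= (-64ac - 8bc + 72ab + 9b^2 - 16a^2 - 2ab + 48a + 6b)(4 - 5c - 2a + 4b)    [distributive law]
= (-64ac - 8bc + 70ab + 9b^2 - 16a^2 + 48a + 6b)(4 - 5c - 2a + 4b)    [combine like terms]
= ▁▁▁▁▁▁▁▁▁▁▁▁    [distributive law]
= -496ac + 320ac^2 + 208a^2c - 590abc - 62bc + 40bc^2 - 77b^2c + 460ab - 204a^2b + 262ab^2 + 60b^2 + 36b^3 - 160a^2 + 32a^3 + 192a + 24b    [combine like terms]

After distributive law, the bracketed line is:

-256ac + 320ac^2 + 128a^2c - 256abc - 32bc + 40bc^2 + 16abc - 32b^2c + 280ab - 350abc - 140a^2b + 280ab^2 + 36b^2 - 45b^2c - 18ab^2 + 36b^3 - 64a^2 + 80a^2c + 32a^3 - 64a^2b + 192a - 240ac - 96a^2 + 192ab + 24b - 30bc - 12ab + 24b^2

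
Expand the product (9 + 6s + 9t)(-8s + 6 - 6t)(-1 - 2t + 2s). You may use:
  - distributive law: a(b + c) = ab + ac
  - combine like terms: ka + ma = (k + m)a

(9 + 6s + 9t)(-8s + 6 - 6t)(-1 - 2t + 2s)
= (-72s + 54 - 54t - 48s² + 36s - 36st - 72st + 54t - 54t²)(-1 - 2t + 2s)    [distributive law]
= (-36s + 54 - 48s² - 108st - 54t²)(-1 - 2t + 2s)    [combine like terms]
= 36s + 72st - 72s² - 54 - 108t + 108s + 48s² + 96s²t - 96s³ + 108st + 216st² - 216s²t + 54t² + 108t³ - 108st²    [distributive law]
= 144s + 180st - 24s² - 54 - 108t - 120s²t - 96s³ + 108st² + 54t² + 108t³    [combine like terms]

144s + 180st - 24s² - 54 - 108t - 120s²t - 96s³ + 108st² + 54t² + 108t³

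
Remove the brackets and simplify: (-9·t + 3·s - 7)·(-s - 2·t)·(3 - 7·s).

(-9·t + 3·s - 7)·(-s - 2·t)·(3 - 7·s)
= (9·s·t + 18·t^2 - 3·s^2 - 6·s·t + 7·s + 14·t)·(3 - 7·s)    [distributive law]
= (3·s·t + 18·t^2 - 3·s^2 + 7·s + 14·t)·(3 - 7·s)    [combine like terms]
= 9·s·t - 21·s^2·t + 54·t^2 - 126·s·t^2 - 9·s^2 + 21·s^3 + 21·s - 49·s^2 + 42·t - 98·s·t    [distributive law]
= -89·s·t - 21·s^2·t + 54·t^2 - 126·s·t^2 - 58·s^2 + 21·s^3 + 21·s + 42·t    [combine like terms]

-89·s·t - 21·s^2·t + 54·t^2 - 126·s·t^2 - 58·s^2 + 21·s^3 + 21·s + 42·t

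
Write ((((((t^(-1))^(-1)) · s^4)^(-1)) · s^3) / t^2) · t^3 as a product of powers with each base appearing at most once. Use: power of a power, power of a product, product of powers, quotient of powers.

s^(-1)

((((((t^(-1))^(-1)) · s^4)^(-1)) · s^3) / t^2) · t^3
= ((((((t^(-1))^(-1))^(-1)) · ((s^4)^(-1))) · s^3) / t^2) · t^3    [power of a product]
= (((((t^(-1))^1) · ((s^4)^(-1))) · s^3) / t^2) · t^3    [power of a power]
= (((t^(-1) · ((s^4)^(-1))) · s^3) / t^2) · t^3    [power of a power]
= (((t^(-1) · s^(-4)) · s^3) / t^2) · t^3    [power of a power]
= s^(-1)    [quotient of powers; product of powers]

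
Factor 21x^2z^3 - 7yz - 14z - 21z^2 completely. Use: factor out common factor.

21x^2z^3 - 7yz - 14z - 21z^2
= 7(3x^2z^3 - yz - 2z - 3z^2)    [factor out 7]
= 7z(3x^2z^2 - y - 2 - 3z)    [factor out z]

7z(3x^2z^2 - y - 2 - 3z)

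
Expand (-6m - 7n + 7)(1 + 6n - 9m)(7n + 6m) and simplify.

(-6m - 7n + 7)(1 + 6n - 9m)(7n + 6m)
= (-6m - 36mn + 54m^2 - 7n - 42n^2 + 63mn + 7 + 42n - 63m)(7n + 6m)    [distributive law]
= (-69m + 27mn + 54m^2 + 35n - 42n^2 + 7)(7n + 6m)    [combine like terms]
= -483mn - 414m^2 + 189mn^2 + 162m^2n + 378m^2n + 324m^3 + 245n^2 + 210mn - 294n^3 - 252mn^2 + 49n + 42m    [distributive law]
= -273mn - 414m^2 - 63mn^2 + 540m^2n + 324m^3 + 245n^2 - 294n^3 + 49n + 42m    [combine like terms]

-273mn - 414m^2 - 63mn^2 + 540m^2n + 324m^3 + 245n^2 - 294n^3 + 49n + 42m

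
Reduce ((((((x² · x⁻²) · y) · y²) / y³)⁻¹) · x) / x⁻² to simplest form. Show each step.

((((((x² · x⁻²) · y) · y²) / y³)⁻¹) · x) / x⁻²
= ((((((x² · x⁻²) · y) · y²)⁻¹) / ((y³)⁻¹)) · x) / x⁻²    [power of a quotient]
= ((((((x² · x⁻²) · y)⁻¹) · ((y²)⁻¹)) / ((y³)⁻¹)) · x) / x⁻²    [power of a product]
= ((((((x² · x⁻²)⁻¹) · (y⁻¹)) · ((y²)⁻¹)) / ((y³)⁻¹)) · x) / x⁻²    [power of a product]
= (((((((x²)⁻¹) · ((x⁻²)⁻¹)) · (y⁻¹)) · ((y²)⁻¹)) / ((y³)⁻¹)) · x) / x⁻²    [power of a product]
= (((((x⁻² · ((x⁻²)⁻¹)) · (y⁻¹)) · ((y²)⁻¹)) / ((y³)⁻¹)) · x) / x⁻²    [power of a power]
= (((((x⁻² · x²) · (y⁻¹)) · ((y²)⁻¹)) / ((y³)⁻¹)) · x) / x⁻²    [power of a power]
= ((((x⁰ · (y⁻¹)) · ((y²)⁻¹)) / ((y³)⁻¹)) · x) / x⁻²    [product of powers]
= ((((x⁰ · y⁻¹) · y⁻²) / ((y³)⁻¹)) · x) / x⁻²    [power of a power]
= ((((x⁰ · y⁻¹) · y⁻²) / y⁻³) · x) / x⁻²    [power of a power]
= x³    [quotient of powers; product of powers]

x³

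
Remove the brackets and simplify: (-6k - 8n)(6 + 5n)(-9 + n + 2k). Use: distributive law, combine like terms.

(-6k - 8n)(6 + 5n)(-9 + n + 2k)
= (-36k - 30kn - 48n - 40n^2)(-9 + n + 2k)    [distributive law]
= 324k - 36kn - 72k^2 + 270kn - 30kn^2 - 60k^2n + 432n - 48n^2 - 96kn + 360n^2 - 40n^3 - 80kn^2    [distributive law]
= 324k + 138kn - 72k^2 - 110kn^2 - 60k^2n + 432n + 312n^2 - 40n^3    [combine like terms]

324k + 138kn - 72k^2 - 110kn^2 - 60k^2n + 432n + 312n^2 - 40n^3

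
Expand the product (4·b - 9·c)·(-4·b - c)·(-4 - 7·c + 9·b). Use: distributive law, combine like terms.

64·b^2 + 400·b^2·c - 144·b^3 - 128·b·c - 143·b·c^2 - 36·c^2 - 63·c^3

(4·b - 9·c)·(-4·b - c)·(-4 - 7·c + 9·b)
= (-16·b^2 - 4·b·c + 36·b·c + 9·c^2)·(-4 - 7·c + 9·b)    [distributive law]
= (-16·b^2 + 32·b·c + 9·c^2)·(-4 - 7·c + 9·b)    [combine like terms]
= 64·b^2 + 112·b^2·c - 144·b^3 - 128·b·c - 224·b·c^2 + 288·b^2·c - 36·c^2 - 63·c^3 + 81·b·c^2    [distributive law]
= 64·b^2 + 400·b^2·c - 144·b^3 - 128·b·c - 143·b·c^2 - 36·c^2 - 63·c^3    [combine like terms]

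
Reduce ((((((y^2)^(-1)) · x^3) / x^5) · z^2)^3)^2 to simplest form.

x^(-12)·y^(-12)·z^12

((((((y^2)^(-1)) · x^3) / x^5) · z^2)^3)^2
= (((((y^2)^(-1)) · x^3) / x^5) · z^2)^6    [power of a power]
= (((((y^2)^(-1)) · x^3) / x^5)^6) · ((z^2)^6)    [power of a product]
= (((((y^2)^(-1)) · x^3)^6) / ((x^5)^6)) · ((z^2)^6)    [power of a quotient]
= (((((y^2)^(-1))^6) · ((x^3)^6)) / ((x^5)^6)) · ((z^2)^6)    [power of a product]
= ((((y^2)^(-6)) · ((x^3)^6)) / ((x^5)^6)) · ((z^2)^6)    [power of a power]
= ((y^(-12) · ((x^3)^6)) / ((x^5)^6)) · ((z^2)^6)    [power of a power]
= ((y^(-12) · x^18) / ((x^5)^6)) · ((z^2)^6)    [power of a power]
= ((y^(-12) · x^18) / x^30) · ((z^2)^6)    [power of a power]
= ((y^(-12) · x^18) / x^30) · z^12    [power of a power]
= x^(-12)·y^(-12)·z^12    [quotient of powers]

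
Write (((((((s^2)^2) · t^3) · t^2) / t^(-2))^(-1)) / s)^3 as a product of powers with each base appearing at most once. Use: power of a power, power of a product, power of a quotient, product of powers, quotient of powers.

(((((((s^2)^2) · t^3) · t^2) / t^(-2))^(-1)) / s)^3
= (((((((s^2)^2) · t^3) · t^2) / t^(-2))^(-1))^3) / (s^3)    [power of a quotient]
= ((((((s^2)^2) · t^3) · t^2) / t^(-2))^(-3)) / (s^3)    [power of a power]
= ((((((s^2)^2) · t^3) · t^2)^(-3)) / ((t^(-2))^(-3))) / (s^3)    [power of a quotient]
= ((((((s^2)^2) · t^3)^(-3)) · ((t^2)^(-3))) / ((t^(-2))^(-3))) / (s^3)    [power of a product]
= ((((((s^2)^2)^(-3)) · ((t^3)^(-3))) · ((t^2)^(-3))) / ((t^(-2))^(-3))) / (s^3)    [power of a product]
= (((((s^2)^(-6)) · ((t^3)^(-3))) · ((t^2)^(-3))) / ((t^(-2))^(-3))) / (s^3)    [power of a power]
= (((s^(-12) · ((t^3)^(-3))) · ((t^2)^(-3))) / ((t^(-2))^(-3))) / (s^3)    [power of a power]
= (((s^(-12) · t^(-9)) · ((t^2)^(-3))) / ((t^(-2))^(-3))) / (s^3)    [power of a power]
= (((s^(-12) · t^(-9)) · t^(-6)) / ((t^(-2))^(-3))) / (s^3)    [power of a power]
= (((s^(-12) · t^(-9)) · t^(-6)) / t^6) / (s^3)    [power of a power]
= s^(-15)t^(-21)    [quotient of powers; product of powers]

s^(-15)t^(-21)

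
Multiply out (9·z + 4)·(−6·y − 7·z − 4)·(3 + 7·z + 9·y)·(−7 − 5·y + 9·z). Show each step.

(9·z + 4)·(−6·y − 7·z − 4)·(3 + 7·z + 9·y)·(−7 − 5·y + 9·z)
= (−54·y·z − 63·z² − 36·z − 24·y − 28·z − 16)·(3 + 7·z + 9·y)·(−7 − 5·y + 9·z)    [distributive law]
= (−54·y·z − 63·z² − 64·z − 24·y − 16)·(3 + 7·z + 9·y)·(−7 − 5·y + 9·z)    [combine like terms]
= (−162·y·z − 378·y·z² − 486·y²·z − 189·z² − 441·z³ − 567·y·z² − 192·z − 448·z² − 576·y·z − 72·y − 168·y·z − 216·y² − 48 − 112·z − 144·y)·(−7 − 5·y + 9·z)    [distributive law]
= (−906·y·z − 945·y·z² − 486·y²·z − 637·z² − 441·z³ − 304·z − 216·y − 216·y² − 48)·(−7 − 5·y + 9·z)    [combine like terms]
= 6342·y·z + 4530·y²·z − 8154·y·z² + 6615·y·z² + 4725·y²·z² − 8505·y·z³ + 3402·y²·z + 2430·y³·z − 4374·y²·z² + 4459·z² + 3185·y·z² − 5733·z³ + 3087·z³ + 2205·y·z³ − 3969·z⁴ + 2128·z + 1520·y·z − 2736·z² + 1512·y + 1080·y² − 1944·y·z + 1512·y² + 1080·y³ − 1944·y²·z + 336 + 240·y − 432·z    [distributive law]
= 5918·y·z + 5988·y²·z + 1646·y·z² + 351·y²·z² − 6300·y·z³ + 2430·y³·z + 1723·z² − 2646·z³ − 3969·z⁴ + 1696·z + 1752·y + 2592·y² + 1080·y³ + 336    [combine like terms]

5918·y·z + 5988·y²·z + 1646·y·z² + 351·y²·z² − 6300·y·z³ + 2430·y³·z + 1723·z² − 2646·z³ − 3969·z⁴ + 1696·z + 1752·y + 2592·y² + 1080·y³ + 336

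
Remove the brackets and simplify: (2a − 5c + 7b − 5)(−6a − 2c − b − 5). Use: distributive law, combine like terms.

(2a − 5c + 7b − 5)(−6a − 2c − b − 5)
= −12a² − 4ac − 2ab − 10a + 30ac + 10c² + 5bc + 25c − 42ab − 14bc − 7b² − 35b + 30a + 10c + 5b + 25    [distributive law]
= −12a² + 26ac − 44ab + 20a + 10c² − 9bc + 35c − 7b² − 30b + 25    [combine like terms]

−12a² + 26ac − 44ab + 20a + 10c² − 9bc + 35c − 7b² − 30b + 25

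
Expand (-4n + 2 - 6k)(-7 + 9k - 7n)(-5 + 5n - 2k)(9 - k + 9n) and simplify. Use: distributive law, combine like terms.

(-4n + 2 - 6k)(-7 + 9k - 7n)(-5 + 5n - 2k)(9 - k + 9n)
= (28n - 36kn + 28n^2 - 14 + 18k - 14n + 42k - 54k^2 + 42kn)(-5 + 5n - 2k)(9 - k + 9n)    [distributive law]
= (14n + 6kn + 28n^2 - 14 + 60k - 54k^2)(-5 + 5n - 2k)(9 - k + 9n)    [combine like terms]
= (-70n + 70n^2 - 28kn - 30kn + 30kn^2 - 12k^2n - 140n^2 + 140n^3 - 56kn^2 + 70 - 70n + 28k - 300k + 300kn - 120k^2 + 270k^2 - 270k^2n + 108k^3)(9 - k + 9n)    [distributive law]
= (-140n - 70n^2 + 242kn - 26kn^2 - 282k^2n + 140n^3 + 70 - 272k + 150k^2 + 108k^3)(9 - k + 9n)    [combine like terms]
= -1260n + 140kn - 1260n^2 - 630n^2 + 70kn^2 - 630n^3 + 2178kn - 242k^2n + 2178kn^2 - 234kn^2 + 26k^2n^2 - 234kn^3 - 2538k^2n + 282k^3n - 2538k^2n^2 + 1260n^3 - 140kn^3 + 1260n^4 + 630 - 70k + 630n - 2448k + 272k^2 - 2448kn + 1350k^2 - 150k^3 + 1350k^2n + 972k^3 - 108k^4 + 972k^3n    [distributive law]
= -630n - 130kn - 1890n^2 + 2014kn^2 + 630n^3 - 1430k^2n - 2512k^2n^2 - 374kn^3 + 1254k^3n + 1260n^4 + 630 - 2518k + 1622k^2 + 822k^3 - 108k^4    [combine like terms]

-630n - 130kn - 1890n^2 + 2014kn^2 + 630n^3 - 1430k^2n - 2512k^2n^2 - 374kn^3 + 1254k^3n + 1260n^4 + 630 - 2518k + 1622k^2 + 822k^3 - 108k^4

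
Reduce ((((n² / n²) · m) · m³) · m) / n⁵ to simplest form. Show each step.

m⁵·n⁻⁵

((((n² / n²) · m) · m³) · m) / n⁵
= (((n⁰ · m) · m³) · m) / n⁵    [quotient of powers]
= m⁵·n⁻⁵    [quotient of powers; product of powers]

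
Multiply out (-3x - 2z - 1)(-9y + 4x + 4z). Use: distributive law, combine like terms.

(-3x - 2z - 1)(-9y + 4x + 4z)
= 27xy - 12x² - 12xz + 18yz - 8xz - 8z² + 9y - 4x - 4z    [distributive law]
= 27xy - 12x² - 20xz + 18yz - 8z² + 9y - 4x - 4z    [combine like terms]

27xy - 12x² - 20xz + 18yz - 8z² + 9y - 4x - 4z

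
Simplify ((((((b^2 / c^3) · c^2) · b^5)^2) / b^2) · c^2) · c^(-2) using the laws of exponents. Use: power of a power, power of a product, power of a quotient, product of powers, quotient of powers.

b^12·c^(-2)

((((((b^2 / c^3) · c^2) · b^5)^2) / b^2) · c^2) · c^(-2)
= ((((((b^2 / c^3) · c^2)^2) · ((b^5)^2)) / b^2) · c^2) · c^(-2)    [power of a product]
= ((((((b^2 / c^3)^2) · ((c^2)^2)) · ((b^5)^2)) / b^2) · c^2) · c^(-2)    [power of a product]
= (((((((b^2)^2) / ((c^3)^2)) · ((c^2)^2)) · ((b^5)^2)) / b^2) · c^2) · c^(-2)    [power of a quotient]
= (((((b^4 / ((c^3)^2)) · ((c^2)^2)) · ((b^5)^2)) / b^2) · c^2) · c^(-2)    [power of a power]
= (((((b^4 / c^6) · ((c^2)^2)) · ((b^5)^2)) / b^2) · c^2) · c^(-2)    [power of a power]
= (((((b^4 / c^6) · c^4) · ((b^5)^2)) / b^2) · c^2) · c^(-2)    [power of a power]
= (((((b^4 / c^6) · c^4) · b^10) / b^2) · c^2) · c^(-2)    [power of a power]
= b^12·c^(-2)    [quotient of powers; product of powers]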